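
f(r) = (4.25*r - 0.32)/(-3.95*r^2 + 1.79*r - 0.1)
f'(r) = (4.25*r - 0.32)*(7.9*r - 1.79)/(-3.95*r^2 + 1.79*r - 0.1)^2 + 4.25/(-3.95*r^2 + 1.79*r - 0.1) = (16.7875*r^2 - 2.528*r + 0.1478)/(15.6025*r^4 - 14.141*r^3 + 3.9941*r^2 - 0.358*r + 0.01)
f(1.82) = -0.75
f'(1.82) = 0.52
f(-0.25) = 1.74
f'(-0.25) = 2.90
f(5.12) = -0.23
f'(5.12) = 0.05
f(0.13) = 3.53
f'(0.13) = 23.65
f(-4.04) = 0.24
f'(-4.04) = 0.06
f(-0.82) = 0.90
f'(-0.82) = 0.76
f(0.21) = 5.63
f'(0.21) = 34.54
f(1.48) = -0.98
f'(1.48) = 0.89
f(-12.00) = 0.09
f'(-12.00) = 0.01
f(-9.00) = 0.11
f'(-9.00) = 0.01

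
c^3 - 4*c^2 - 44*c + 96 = (c - 8)*(c - 2)*(c + 6)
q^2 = q^2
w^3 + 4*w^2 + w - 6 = (w - 1)*(w + 2)*(w + 3)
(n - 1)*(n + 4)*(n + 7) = n^3 + 10*n^2 + 17*n - 28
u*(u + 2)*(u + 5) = u^3 + 7*u^2 + 10*u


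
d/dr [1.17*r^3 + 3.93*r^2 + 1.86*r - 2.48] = 3.51*r^2 + 7.86*r + 1.86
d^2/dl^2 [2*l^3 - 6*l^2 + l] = 12*l - 12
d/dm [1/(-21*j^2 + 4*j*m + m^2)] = 2*(-2*j - m)/(-21*j^2 + 4*j*m + m^2)^2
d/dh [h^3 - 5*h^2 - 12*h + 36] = 3*h^2 - 10*h - 12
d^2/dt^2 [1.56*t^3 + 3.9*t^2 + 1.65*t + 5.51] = 9.36*t + 7.8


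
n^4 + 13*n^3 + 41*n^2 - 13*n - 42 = (n - 1)*(n + 1)*(n + 6)*(n + 7)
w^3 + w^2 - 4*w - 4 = (w - 2)*(w + 1)*(w + 2)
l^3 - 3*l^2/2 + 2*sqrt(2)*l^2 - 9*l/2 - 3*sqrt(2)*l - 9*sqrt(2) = (l - 3)*(l + 3/2)*(l + 2*sqrt(2))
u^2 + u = u*(u + 1)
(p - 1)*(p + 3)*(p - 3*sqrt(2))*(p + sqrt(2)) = p^4 - 2*sqrt(2)*p^3 + 2*p^3 - 9*p^2 - 4*sqrt(2)*p^2 - 12*p + 6*sqrt(2)*p + 18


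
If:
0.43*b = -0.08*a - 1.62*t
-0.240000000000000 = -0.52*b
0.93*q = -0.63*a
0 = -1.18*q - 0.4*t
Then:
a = -0.06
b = 0.46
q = 0.04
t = -0.12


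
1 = 1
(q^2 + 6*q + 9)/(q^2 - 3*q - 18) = (q + 3)/(q - 6)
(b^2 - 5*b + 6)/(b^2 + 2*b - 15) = (b - 2)/(b + 5)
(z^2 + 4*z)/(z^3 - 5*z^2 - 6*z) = (z + 4)/(z^2 - 5*z - 6)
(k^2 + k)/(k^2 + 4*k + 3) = k/(k + 3)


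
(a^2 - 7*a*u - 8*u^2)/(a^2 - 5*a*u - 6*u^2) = (-a + 8*u)/(-a + 6*u)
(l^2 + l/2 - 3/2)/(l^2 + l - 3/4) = 2*(l - 1)/(2*l - 1)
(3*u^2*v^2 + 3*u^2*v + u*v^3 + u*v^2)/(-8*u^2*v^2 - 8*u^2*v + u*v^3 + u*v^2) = (-3*u - v)/(8*u - v)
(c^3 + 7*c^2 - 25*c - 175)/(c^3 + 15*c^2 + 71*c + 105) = (c - 5)/(c + 3)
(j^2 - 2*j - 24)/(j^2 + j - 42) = (j + 4)/(j + 7)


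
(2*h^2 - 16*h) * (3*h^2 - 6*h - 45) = 6*h^4 - 60*h^3 + 6*h^2 + 720*h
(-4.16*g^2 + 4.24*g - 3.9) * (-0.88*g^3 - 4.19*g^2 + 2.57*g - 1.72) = 3.6608*g^5 + 13.6992*g^4 - 25.0248*g^3 + 34.393*g^2 - 17.3158*g + 6.708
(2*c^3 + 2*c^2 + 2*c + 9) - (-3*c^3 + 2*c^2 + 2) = 5*c^3 + 2*c + 7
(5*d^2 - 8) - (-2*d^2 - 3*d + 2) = 7*d^2 + 3*d - 10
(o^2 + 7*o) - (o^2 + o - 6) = 6*o + 6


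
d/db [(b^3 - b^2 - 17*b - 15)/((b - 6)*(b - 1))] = (b^4 - 14*b^3 + 42*b^2 + 18*b - 207)/(b^4 - 14*b^3 + 61*b^2 - 84*b + 36)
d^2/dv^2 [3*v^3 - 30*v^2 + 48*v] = 18*v - 60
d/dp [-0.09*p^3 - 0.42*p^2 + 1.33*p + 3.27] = -0.27*p^2 - 0.84*p + 1.33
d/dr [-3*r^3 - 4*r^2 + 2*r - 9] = -9*r^2 - 8*r + 2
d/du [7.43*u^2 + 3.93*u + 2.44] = 14.86*u + 3.93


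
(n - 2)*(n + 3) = n^2 + n - 6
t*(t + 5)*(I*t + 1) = I*t^3 + t^2 + 5*I*t^2 + 5*t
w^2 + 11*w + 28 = (w + 4)*(w + 7)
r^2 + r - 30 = (r - 5)*(r + 6)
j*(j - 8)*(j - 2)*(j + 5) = j^4 - 5*j^3 - 34*j^2 + 80*j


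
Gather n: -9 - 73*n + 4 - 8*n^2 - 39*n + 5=-8*n^2 - 112*n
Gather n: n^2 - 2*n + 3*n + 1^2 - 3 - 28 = n^2 + n - 30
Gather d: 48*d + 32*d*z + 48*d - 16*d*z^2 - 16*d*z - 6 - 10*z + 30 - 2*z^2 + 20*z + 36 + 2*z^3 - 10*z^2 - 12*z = d*(-16*z^2 + 16*z + 96) + 2*z^3 - 12*z^2 - 2*z + 60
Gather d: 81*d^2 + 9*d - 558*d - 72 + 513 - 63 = 81*d^2 - 549*d + 378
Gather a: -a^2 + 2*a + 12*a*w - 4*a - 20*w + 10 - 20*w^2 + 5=-a^2 + a*(12*w - 2) - 20*w^2 - 20*w + 15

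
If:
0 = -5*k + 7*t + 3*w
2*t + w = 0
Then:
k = -w/10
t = -w/2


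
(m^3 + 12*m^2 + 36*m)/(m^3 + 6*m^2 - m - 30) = m*(m^2 + 12*m + 36)/(m^3 + 6*m^2 - m - 30)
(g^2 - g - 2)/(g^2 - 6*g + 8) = (g + 1)/(g - 4)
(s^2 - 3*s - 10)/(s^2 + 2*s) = (s - 5)/s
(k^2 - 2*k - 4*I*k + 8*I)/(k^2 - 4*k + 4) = (k - 4*I)/(k - 2)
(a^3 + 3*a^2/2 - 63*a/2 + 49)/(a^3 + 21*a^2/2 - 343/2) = (a - 2)/(a + 7)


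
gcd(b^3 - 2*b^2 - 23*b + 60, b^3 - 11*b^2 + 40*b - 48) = b^2 - 7*b + 12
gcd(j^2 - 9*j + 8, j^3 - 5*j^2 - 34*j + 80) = j - 8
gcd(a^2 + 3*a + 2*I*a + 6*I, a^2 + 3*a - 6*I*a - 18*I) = a + 3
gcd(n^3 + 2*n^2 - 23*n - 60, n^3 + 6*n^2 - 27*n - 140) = n^2 - n - 20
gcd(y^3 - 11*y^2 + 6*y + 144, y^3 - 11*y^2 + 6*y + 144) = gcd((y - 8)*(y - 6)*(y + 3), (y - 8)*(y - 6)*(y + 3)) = y^3 - 11*y^2 + 6*y + 144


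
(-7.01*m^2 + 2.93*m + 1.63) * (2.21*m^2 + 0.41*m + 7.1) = -15.4921*m^4 + 3.6012*m^3 - 44.9674*m^2 + 21.4713*m + 11.573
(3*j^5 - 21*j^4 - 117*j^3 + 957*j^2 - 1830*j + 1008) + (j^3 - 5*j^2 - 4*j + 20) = 3*j^5 - 21*j^4 - 116*j^3 + 952*j^2 - 1834*j + 1028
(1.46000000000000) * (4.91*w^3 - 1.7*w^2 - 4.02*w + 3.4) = 7.1686*w^3 - 2.482*w^2 - 5.8692*w + 4.964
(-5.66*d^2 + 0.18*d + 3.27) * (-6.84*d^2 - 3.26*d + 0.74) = 38.7144*d^4 + 17.2204*d^3 - 27.142*d^2 - 10.527*d + 2.4198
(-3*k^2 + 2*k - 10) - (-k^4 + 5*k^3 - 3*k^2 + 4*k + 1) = k^4 - 5*k^3 - 2*k - 11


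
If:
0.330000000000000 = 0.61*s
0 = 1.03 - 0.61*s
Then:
No Solution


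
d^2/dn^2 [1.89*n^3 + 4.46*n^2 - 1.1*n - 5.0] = 11.34*n + 8.92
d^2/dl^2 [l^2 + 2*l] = 2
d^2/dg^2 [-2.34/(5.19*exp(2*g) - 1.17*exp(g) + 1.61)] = (-2.34*(10.38*exp(g) - 1.17)*(20.76*exp(g) - 2.34)*exp(g) + (48.5784*exp(g) - 2.7378)*(5.19*exp(2*g) - 1.17*exp(g) + 1.61))*exp(g)/(5.19*exp(2*g) - 1.17*exp(g) + 1.61)^3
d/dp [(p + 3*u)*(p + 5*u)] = 2*p + 8*u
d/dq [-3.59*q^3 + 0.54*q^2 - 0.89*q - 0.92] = -10.77*q^2 + 1.08*q - 0.89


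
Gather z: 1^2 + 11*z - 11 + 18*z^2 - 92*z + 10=18*z^2 - 81*z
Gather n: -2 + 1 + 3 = 2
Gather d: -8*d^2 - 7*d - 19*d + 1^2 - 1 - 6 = -8*d^2 - 26*d - 6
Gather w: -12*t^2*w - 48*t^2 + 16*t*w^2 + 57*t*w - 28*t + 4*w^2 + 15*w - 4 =-48*t^2 - 28*t + w^2*(16*t + 4) + w*(-12*t^2 + 57*t + 15) - 4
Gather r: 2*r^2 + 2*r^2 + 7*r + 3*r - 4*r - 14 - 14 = 4*r^2 + 6*r - 28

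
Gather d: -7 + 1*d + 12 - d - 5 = 0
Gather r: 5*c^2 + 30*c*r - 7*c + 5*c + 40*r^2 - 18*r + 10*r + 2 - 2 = 5*c^2 - 2*c + 40*r^2 + r*(30*c - 8)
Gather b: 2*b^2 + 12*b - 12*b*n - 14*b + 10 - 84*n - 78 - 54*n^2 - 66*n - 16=2*b^2 + b*(-12*n - 2) - 54*n^2 - 150*n - 84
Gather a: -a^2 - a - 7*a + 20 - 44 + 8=-a^2 - 8*a - 16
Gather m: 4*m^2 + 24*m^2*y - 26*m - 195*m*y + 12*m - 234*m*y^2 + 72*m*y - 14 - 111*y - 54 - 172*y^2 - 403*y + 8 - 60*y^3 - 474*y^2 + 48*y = m^2*(24*y + 4) + m*(-234*y^2 - 123*y - 14) - 60*y^3 - 646*y^2 - 466*y - 60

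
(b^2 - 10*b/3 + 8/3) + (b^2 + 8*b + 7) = 2*b^2 + 14*b/3 + 29/3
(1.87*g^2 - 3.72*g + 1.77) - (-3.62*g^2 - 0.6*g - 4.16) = 5.49*g^2 - 3.12*g + 5.93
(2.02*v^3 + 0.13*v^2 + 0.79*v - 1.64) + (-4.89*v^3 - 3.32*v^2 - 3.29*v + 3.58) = -2.87*v^3 - 3.19*v^2 - 2.5*v + 1.94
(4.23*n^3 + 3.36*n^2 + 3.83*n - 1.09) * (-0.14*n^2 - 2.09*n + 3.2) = -0.5922*n^5 - 9.3111*n^4 + 5.9774*n^3 + 2.8999*n^2 + 14.5341*n - 3.488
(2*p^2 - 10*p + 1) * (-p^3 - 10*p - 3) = -2*p^5 + 10*p^4 - 21*p^3 + 94*p^2 + 20*p - 3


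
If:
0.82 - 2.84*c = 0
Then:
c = 0.29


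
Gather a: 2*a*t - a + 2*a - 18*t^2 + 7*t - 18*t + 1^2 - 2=a*(2*t + 1) - 18*t^2 - 11*t - 1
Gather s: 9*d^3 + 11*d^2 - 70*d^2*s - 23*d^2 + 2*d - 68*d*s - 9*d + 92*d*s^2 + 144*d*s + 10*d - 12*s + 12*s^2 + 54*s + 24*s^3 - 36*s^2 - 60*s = 9*d^3 - 12*d^2 + 3*d + 24*s^3 + s^2*(92*d - 24) + s*(-70*d^2 + 76*d - 18)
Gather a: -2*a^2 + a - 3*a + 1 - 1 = -2*a^2 - 2*a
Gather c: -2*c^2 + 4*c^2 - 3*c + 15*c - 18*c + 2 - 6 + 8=2*c^2 - 6*c + 4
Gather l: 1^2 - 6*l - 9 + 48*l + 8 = 42*l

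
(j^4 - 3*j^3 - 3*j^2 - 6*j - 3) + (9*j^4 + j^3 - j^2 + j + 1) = 10*j^4 - 2*j^3 - 4*j^2 - 5*j - 2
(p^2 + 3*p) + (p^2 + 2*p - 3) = 2*p^2 + 5*p - 3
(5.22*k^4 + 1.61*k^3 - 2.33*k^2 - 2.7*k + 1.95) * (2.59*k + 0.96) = 13.5198*k^5 + 9.1811*k^4 - 4.4891*k^3 - 9.2298*k^2 + 2.4585*k + 1.872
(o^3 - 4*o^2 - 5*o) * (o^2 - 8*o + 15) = o^5 - 12*o^4 + 42*o^3 - 20*o^2 - 75*o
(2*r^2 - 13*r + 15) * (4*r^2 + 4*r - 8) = 8*r^4 - 44*r^3 - 8*r^2 + 164*r - 120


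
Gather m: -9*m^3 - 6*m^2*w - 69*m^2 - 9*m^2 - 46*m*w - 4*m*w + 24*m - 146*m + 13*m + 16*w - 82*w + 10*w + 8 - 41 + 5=-9*m^3 + m^2*(-6*w - 78) + m*(-50*w - 109) - 56*w - 28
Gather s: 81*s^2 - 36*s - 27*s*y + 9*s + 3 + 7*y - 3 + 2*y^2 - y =81*s^2 + s*(-27*y - 27) + 2*y^2 + 6*y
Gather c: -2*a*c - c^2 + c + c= -c^2 + c*(2 - 2*a)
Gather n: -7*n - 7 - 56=-7*n - 63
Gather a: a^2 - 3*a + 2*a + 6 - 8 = a^2 - a - 2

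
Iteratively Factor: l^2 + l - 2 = (l - 1)*(l + 2)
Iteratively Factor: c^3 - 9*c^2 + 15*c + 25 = (c + 1)*(c^2 - 10*c + 25) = (c - 5)*(c + 1)*(c - 5)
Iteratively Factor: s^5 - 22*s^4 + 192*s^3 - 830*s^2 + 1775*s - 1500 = (s - 5)*(s^4 - 17*s^3 + 107*s^2 - 295*s + 300) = (s - 5)^2*(s^3 - 12*s^2 + 47*s - 60) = (s - 5)^3*(s^2 - 7*s + 12) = (s - 5)^3*(s - 4)*(s - 3)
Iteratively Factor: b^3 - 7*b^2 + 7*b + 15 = (b + 1)*(b^2 - 8*b + 15) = (b - 3)*(b + 1)*(b - 5)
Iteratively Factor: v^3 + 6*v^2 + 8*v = (v + 2)*(v^2 + 4*v) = v*(v + 2)*(v + 4)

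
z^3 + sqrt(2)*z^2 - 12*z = z*(z - 2*sqrt(2))*(z + 3*sqrt(2))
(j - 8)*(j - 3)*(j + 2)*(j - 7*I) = j^4 - 9*j^3 - 7*I*j^3 + 2*j^2 + 63*I*j^2 + 48*j - 14*I*j - 336*I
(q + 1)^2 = q^2 + 2*q + 1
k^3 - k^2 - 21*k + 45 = (k - 3)^2*(k + 5)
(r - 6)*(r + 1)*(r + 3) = r^3 - 2*r^2 - 21*r - 18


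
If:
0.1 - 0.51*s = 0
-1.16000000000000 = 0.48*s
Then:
No Solution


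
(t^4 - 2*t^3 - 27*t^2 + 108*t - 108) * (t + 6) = t^5 + 4*t^4 - 39*t^3 - 54*t^2 + 540*t - 648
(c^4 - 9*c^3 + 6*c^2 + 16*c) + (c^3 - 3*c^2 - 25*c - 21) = c^4 - 8*c^3 + 3*c^2 - 9*c - 21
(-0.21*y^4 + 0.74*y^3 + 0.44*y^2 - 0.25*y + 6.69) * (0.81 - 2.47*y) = 0.5187*y^5 - 1.9979*y^4 - 0.4874*y^3 + 0.9739*y^2 - 16.7268*y + 5.4189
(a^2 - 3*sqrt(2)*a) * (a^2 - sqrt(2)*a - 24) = a^4 - 4*sqrt(2)*a^3 - 18*a^2 + 72*sqrt(2)*a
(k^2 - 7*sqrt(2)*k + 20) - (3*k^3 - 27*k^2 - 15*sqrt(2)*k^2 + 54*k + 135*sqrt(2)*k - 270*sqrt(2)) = -3*k^3 + 15*sqrt(2)*k^2 + 28*k^2 - 142*sqrt(2)*k - 54*k + 20 + 270*sqrt(2)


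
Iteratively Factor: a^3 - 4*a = (a)*(a^2 - 4) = a*(a - 2)*(a + 2)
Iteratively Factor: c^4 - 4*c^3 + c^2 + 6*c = (c - 2)*(c^3 - 2*c^2 - 3*c) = c*(c - 2)*(c^2 - 2*c - 3) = c*(c - 2)*(c + 1)*(c - 3)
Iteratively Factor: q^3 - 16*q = (q - 4)*(q^2 + 4*q) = q*(q - 4)*(q + 4)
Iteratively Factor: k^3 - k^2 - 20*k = (k)*(k^2 - k - 20) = k*(k - 5)*(k + 4)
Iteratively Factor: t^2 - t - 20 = (t - 5)*(t + 4)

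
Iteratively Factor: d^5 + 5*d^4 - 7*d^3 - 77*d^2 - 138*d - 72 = (d + 2)*(d^4 + 3*d^3 - 13*d^2 - 51*d - 36) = (d + 2)*(d + 3)*(d^3 - 13*d - 12) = (d + 2)*(d + 3)^2*(d^2 - 3*d - 4) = (d + 1)*(d + 2)*(d + 3)^2*(d - 4)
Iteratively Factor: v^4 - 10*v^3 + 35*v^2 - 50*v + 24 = (v - 3)*(v^3 - 7*v^2 + 14*v - 8) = (v - 3)*(v - 2)*(v^2 - 5*v + 4) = (v - 3)*(v - 2)*(v - 1)*(v - 4)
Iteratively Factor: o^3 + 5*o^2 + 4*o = (o + 4)*(o^2 + o) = (o + 1)*(o + 4)*(o)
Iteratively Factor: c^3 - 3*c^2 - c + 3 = (c + 1)*(c^2 - 4*c + 3) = (c - 1)*(c + 1)*(c - 3)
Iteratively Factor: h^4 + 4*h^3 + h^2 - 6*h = (h - 1)*(h^3 + 5*h^2 + 6*h) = h*(h - 1)*(h^2 + 5*h + 6) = h*(h - 1)*(h + 3)*(h + 2)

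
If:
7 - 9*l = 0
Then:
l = 7/9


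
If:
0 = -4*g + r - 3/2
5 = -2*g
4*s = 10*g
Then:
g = -5/2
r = -17/2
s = -25/4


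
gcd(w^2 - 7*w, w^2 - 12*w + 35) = w - 7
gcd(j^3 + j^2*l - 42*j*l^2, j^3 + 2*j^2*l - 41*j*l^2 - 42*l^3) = j^2 + j*l - 42*l^2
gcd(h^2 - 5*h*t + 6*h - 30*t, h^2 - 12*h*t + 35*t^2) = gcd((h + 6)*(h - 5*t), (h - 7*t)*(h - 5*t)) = -h + 5*t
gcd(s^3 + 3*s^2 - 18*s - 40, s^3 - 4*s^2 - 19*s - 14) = s + 2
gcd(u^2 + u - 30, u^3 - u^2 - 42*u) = u + 6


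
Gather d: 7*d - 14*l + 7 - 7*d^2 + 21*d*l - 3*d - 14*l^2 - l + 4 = -7*d^2 + d*(21*l + 4) - 14*l^2 - 15*l + 11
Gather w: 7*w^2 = 7*w^2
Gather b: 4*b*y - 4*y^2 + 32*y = 4*b*y - 4*y^2 + 32*y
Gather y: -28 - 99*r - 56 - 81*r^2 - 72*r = -81*r^2 - 171*r - 84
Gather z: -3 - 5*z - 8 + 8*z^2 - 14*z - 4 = 8*z^2 - 19*z - 15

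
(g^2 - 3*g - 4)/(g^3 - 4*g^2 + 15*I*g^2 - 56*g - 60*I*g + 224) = (g + 1)/(g^2 + 15*I*g - 56)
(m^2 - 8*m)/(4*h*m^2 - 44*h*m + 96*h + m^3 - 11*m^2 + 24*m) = m/(4*h*m - 12*h + m^2 - 3*m)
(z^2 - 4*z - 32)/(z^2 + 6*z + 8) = (z - 8)/(z + 2)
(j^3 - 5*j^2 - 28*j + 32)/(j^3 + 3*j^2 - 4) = (j^2 - 4*j - 32)/(j^2 + 4*j + 4)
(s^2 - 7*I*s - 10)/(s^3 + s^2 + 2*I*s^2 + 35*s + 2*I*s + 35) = (s - 2*I)/(s^2 + s*(1 + 7*I) + 7*I)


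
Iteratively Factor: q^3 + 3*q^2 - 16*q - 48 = (q - 4)*(q^2 + 7*q + 12) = (q - 4)*(q + 3)*(q + 4)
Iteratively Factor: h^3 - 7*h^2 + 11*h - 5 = (h - 5)*(h^2 - 2*h + 1) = (h - 5)*(h - 1)*(h - 1)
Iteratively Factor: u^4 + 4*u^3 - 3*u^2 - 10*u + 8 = (u - 1)*(u^3 + 5*u^2 + 2*u - 8) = (u - 1)^2*(u^2 + 6*u + 8) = (u - 1)^2*(u + 4)*(u + 2)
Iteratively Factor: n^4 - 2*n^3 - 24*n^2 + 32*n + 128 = (n - 4)*(n^3 + 2*n^2 - 16*n - 32) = (n - 4)^2*(n^2 + 6*n + 8) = (n - 4)^2*(n + 2)*(n + 4)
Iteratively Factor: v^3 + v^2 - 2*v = (v - 1)*(v^2 + 2*v) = (v - 1)*(v + 2)*(v)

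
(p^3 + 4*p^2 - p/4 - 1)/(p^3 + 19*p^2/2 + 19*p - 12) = (p + 1/2)/(p + 6)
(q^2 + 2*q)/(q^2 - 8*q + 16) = q*(q + 2)/(q^2 - 8*q + 16)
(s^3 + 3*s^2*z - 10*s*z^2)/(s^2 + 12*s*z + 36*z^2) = s*(s^2 + 3*s*z - 10*z^2)/(s^2 + 12*s*z + 36*z^2)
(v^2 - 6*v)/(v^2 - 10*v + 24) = v/(v - 4)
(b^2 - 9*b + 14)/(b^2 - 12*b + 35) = (b - 2)/(b - 5)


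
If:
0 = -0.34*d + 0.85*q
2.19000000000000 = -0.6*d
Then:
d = -3.65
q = -1.46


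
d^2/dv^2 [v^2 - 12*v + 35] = 2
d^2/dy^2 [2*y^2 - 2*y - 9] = 4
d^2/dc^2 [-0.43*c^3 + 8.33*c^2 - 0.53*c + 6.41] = 16.66 - 2.58*c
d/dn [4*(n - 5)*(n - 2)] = 8*n - 28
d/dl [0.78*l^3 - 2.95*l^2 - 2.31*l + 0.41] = 2.34*l^2 - 5.9*l - 2.31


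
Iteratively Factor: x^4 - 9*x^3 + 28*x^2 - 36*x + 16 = (x - 4)*(x^3 - 5*x^2 + 8*x - 4) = (x - 4)*(x - 2)*(x^2 - 3*x + 2) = (x - 4)*(x - 2)*(x - 1)*(x - 2)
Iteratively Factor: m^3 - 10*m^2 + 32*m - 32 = (m - 4)*(m^2 - 6*m + 8) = (m - 4)*(m - 2)*(m - 4)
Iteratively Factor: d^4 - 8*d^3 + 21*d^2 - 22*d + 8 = (d - 1)*(d^3 - 7*d^2 + 14*d - 8) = (d - 2)*(d - 1)*(d^2 - 5*d + 4) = (d - 4)*(d - 2)*(d - 1)*(d - 1)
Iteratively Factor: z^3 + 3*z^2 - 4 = (z - 1)*(z^2 + 4*z + 4) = (z - 1)*(z + 2)*(z + 2)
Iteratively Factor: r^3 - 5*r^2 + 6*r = (r - 2)*(r^2 - 3*r) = r*(r - 2)*(r - 3)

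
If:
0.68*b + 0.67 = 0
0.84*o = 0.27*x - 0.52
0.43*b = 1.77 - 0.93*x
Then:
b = -0.99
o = 0.14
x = 2.36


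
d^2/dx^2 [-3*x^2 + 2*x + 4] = -6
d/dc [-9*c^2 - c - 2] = -18*c - 1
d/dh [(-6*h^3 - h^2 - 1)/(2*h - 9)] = 2*(-12*h^3 + 80*h^2 + 9*h + 1)/(4*h^2 - 36*h + 81)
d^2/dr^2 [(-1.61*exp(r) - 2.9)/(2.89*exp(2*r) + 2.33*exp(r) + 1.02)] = (-13.446881*exp(4*r) - 86.043103*exp(3*r) - 30.107442*exp(2*r) + 22.276996*exp(r) + 5.217096)*exp(r)/(24.137569*exp(6*r) + 58.381179*exp(5*r) + 72.625989*exp(4*r) + 53.859581*exp(3*r) + 25.632702*exp(2*r) + 7.272396*exp(r) + 1.061208)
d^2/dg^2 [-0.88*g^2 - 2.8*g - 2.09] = -1.76000000000000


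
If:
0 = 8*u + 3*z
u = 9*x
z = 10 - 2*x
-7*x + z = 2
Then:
No Solution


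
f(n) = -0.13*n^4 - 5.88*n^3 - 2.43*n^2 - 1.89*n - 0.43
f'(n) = -0.52*n^3 - 17.64*n^2 - 4.86*n - 1.89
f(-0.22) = -0.07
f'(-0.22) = -1.67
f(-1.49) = 15.80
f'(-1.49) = -32.09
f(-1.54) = 17.46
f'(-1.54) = -34.34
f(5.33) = -1074.80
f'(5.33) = -607.66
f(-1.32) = 10.96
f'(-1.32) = -25.01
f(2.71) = -147.44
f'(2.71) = -154.96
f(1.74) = -43.24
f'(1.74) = -66.49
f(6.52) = -1980.73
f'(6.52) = -927.59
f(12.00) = -13229.35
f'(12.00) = -3498.93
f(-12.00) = 7137.29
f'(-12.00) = -1585.17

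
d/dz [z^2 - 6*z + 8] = 2*z - 6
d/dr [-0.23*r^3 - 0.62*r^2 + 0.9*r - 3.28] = -0.69*r^2 - 1.24*r + 0.9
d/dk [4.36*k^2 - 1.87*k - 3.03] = 8.72*k - 1.87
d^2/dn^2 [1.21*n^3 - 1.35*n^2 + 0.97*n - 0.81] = 7.26*n - 2.7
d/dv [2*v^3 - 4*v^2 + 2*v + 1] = 6*v^2 - 8*v + 2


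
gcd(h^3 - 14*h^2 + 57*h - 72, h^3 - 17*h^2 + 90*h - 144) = h^2 - 11*h + 24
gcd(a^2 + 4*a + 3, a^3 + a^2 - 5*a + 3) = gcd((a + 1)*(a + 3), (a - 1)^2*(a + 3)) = a + 3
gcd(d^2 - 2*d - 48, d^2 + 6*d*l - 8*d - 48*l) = d - 8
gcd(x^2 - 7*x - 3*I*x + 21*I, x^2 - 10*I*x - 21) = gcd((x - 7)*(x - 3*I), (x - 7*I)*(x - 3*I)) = x - 3*I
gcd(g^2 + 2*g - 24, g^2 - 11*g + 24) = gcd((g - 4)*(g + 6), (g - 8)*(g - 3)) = 1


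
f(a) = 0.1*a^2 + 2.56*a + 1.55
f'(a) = 0.2*a + 2.56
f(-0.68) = -0.14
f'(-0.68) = 2.42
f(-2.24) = -3.68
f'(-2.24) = 2.11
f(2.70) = 9.19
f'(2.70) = 3.10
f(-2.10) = -3.38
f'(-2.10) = 2.14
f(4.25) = 14.24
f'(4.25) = 3.41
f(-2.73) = -4.69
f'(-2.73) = 2.01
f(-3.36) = -5.92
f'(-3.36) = 1.89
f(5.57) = 18.91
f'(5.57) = 3.67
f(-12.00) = -14.77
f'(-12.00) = 0.16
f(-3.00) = -5.23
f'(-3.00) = 1.96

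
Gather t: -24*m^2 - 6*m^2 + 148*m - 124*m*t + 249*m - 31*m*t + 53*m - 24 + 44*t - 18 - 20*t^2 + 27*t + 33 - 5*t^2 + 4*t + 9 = -30*m^2 + 450*m - 25*t^2 + t*(75 - 155*m)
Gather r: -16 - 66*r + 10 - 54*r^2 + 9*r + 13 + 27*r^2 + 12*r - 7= -27*r^2 - 45*r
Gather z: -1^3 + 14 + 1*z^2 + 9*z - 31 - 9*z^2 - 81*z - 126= -8*z^2 - 72*z - 144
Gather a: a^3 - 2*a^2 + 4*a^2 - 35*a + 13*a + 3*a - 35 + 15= a^3 + 2*a^2 - 19*a - 20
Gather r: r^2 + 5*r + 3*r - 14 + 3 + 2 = r^2 + 8*r - 9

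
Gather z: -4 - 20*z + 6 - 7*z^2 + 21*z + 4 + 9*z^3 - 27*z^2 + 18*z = 9*z^3 - 34*z^2 + 19*z + 6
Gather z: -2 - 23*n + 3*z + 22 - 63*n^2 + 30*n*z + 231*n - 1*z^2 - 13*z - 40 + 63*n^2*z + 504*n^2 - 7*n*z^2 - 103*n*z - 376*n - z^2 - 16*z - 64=441*n^2 - 168*n + z^2*(-7*n - 2) + z*(63*n^2 - 73*n - 26) - 84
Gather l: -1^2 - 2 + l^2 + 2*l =l^2 + 2*l - 3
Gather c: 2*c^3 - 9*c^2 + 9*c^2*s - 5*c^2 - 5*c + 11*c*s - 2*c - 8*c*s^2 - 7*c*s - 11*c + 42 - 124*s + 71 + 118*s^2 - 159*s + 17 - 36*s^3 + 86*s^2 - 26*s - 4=2*c^3 + c^2*(9*s - 14) + c*(-8*s^2 + 4*s - 18) - 36*s^3 + 204*s^2 - 309*s + 126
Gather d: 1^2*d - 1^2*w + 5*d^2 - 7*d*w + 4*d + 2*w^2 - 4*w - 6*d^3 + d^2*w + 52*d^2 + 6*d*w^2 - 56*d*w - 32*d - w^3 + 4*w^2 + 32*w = -6*d^3 + d^2*(w + 57) + d*(6*w^2 - 63*w - 27) - w^3 + 6*w^2 + 27*w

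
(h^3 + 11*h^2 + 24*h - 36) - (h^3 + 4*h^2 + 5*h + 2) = 7*h^2 + 19*h - 38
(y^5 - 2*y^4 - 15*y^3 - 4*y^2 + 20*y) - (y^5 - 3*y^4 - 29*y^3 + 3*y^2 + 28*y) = y^4 + 14*y^3 - 7*y^2 - 8*y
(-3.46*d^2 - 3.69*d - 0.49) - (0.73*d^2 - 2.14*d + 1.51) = -4.19*d^2 - 1.55*d - 2.0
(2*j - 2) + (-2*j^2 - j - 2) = -2*j^2 + j - 4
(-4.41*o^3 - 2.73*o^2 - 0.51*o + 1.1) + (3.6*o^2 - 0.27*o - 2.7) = -4.41*o^3 + 0.87*o^2 - 0.78*o - 1.6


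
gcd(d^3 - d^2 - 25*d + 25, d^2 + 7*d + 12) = 1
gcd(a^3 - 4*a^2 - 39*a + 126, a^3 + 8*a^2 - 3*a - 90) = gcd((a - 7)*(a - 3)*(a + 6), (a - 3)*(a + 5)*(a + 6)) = a^2 + 3*a - 18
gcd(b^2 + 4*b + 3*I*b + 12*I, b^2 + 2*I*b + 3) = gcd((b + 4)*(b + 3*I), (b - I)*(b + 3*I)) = b + 3*I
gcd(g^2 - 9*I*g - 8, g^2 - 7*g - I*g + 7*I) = g - I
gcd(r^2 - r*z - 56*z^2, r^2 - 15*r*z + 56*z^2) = -r + 8*z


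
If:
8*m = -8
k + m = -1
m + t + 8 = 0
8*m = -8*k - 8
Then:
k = 0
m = -1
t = -7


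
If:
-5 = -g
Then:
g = 5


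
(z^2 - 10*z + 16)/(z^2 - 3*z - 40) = (z - 2)/(z + 5)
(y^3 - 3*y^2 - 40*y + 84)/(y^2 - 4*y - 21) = (y^2 + 4*y - 12)/(y + 3)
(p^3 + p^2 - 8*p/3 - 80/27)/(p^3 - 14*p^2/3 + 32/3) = (p^2 - p/3 - 20/9)/(p^2 - 6*p + 8)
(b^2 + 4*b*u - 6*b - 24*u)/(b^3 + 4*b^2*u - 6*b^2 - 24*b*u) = 1/b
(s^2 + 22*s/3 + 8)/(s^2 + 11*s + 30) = (s + 4/3)/(s + 5)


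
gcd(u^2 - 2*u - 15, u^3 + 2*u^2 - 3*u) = u + 3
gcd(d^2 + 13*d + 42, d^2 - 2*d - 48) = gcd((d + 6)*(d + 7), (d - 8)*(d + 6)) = d + 6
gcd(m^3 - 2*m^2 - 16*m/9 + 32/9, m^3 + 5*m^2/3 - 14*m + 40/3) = m^2 - 10*m/3 + 8/3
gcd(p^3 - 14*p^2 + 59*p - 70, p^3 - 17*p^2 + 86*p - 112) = p^2 - 9*p + 14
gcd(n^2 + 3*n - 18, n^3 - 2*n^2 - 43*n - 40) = 1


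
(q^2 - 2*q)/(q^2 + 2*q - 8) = q/(q + 4)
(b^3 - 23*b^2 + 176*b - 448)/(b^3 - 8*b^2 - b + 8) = (b^2 - 15*b + 56)/(b^2 - 1)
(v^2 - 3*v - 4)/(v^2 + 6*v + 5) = (v - 4)/(v + 5)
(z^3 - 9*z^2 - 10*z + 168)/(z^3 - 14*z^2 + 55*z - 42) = (z + 4)/(z - 1)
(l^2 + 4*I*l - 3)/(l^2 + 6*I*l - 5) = (l + 3*I)/(l + 5*I)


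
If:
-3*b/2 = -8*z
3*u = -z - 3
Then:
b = 16*z/3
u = -z/3 - 1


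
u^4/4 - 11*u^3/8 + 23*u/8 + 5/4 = (u/4 + 1/4)*(u - 5)*(u - 2)*(u + 1/2)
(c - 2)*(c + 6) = c^2 + 4*c - 12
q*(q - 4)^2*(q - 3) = q^4 - 11*q^3 + 40*q^2 - 48*q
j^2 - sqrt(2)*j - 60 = (j - 6*sqrt(2))*(j + 5*sqrt(2))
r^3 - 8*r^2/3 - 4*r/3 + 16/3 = (r - 2)^2*(r + 4/3)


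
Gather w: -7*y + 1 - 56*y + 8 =9 - 63*y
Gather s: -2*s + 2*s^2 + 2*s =2*s^2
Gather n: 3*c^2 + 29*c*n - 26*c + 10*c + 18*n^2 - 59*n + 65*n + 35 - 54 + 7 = 3*c^2 - 16*c + 18*n^2 + n*(29*c + 6) - 12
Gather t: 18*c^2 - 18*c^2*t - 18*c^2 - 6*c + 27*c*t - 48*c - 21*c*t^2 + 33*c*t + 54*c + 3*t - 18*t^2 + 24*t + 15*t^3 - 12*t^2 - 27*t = 15*t^3 + t^2*(-21*c - 30) + t*(-18*c^2 + 60*c)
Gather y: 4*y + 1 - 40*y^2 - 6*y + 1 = -40*y^2 - 2*y + 2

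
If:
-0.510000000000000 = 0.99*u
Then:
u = -0.52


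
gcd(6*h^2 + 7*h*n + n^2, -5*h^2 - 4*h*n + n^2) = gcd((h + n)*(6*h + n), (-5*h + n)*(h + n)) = h + n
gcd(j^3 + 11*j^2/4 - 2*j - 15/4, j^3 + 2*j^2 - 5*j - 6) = j^2 + 4*j + 3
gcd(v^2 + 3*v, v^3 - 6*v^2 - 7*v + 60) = v + 3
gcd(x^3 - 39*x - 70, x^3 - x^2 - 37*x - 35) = x^2 - 2*x - 35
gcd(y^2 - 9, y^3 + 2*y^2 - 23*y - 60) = y + 3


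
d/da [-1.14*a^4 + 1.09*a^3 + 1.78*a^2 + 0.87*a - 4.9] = -4.56*a^3 + 3.27*a^2 + 3.56*a + 0.87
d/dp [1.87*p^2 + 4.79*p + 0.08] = 3.74*p + 4.79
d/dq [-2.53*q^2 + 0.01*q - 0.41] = 0.01 - 5.06*q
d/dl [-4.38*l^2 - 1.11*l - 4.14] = -8.76*l - 1.11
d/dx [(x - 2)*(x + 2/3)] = 2*x - 4/3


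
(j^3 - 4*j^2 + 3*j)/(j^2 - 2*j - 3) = j*(j - 1)/(j + 1)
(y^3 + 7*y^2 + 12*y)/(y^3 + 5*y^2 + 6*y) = (y + 4)/(y + 2)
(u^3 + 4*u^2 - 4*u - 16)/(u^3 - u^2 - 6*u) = (u^2 + 2*u - 8)/(u*(u - 3))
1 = 1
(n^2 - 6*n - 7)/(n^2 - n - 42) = (n + 1)/(n + 6)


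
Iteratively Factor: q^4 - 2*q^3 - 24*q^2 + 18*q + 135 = (q + 3)*(q^3 - 5*q^2 - 9*q + 45) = (q - 3)*(q + 3)*(q^2 - 2*q - 15) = (q - 5)*(q - 3)*(q + 3)*(q + 3)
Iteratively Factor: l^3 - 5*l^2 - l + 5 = (l + 1)*(l^2 - 6*l + 5) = (l - 5)*(l + 1)*(l - 1)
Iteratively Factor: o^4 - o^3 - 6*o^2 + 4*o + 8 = (o - 2)*(o^3 + o^2 - 4*o - 4) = (o - 2)^2*(o^2 + 3*o + 2) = (o - 2)^2*(o + 2)*(o + 1)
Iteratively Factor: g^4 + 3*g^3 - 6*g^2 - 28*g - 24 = (g + 2)*(g^3 + g^2 - 8*g - 12) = (g + 2)^2*(g^2 - g - 6) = (g + 2)^3*(g - 3)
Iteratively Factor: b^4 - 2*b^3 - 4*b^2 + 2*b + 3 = (b + 1)*(b^3 - 3*b^2 - b + 3) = (b + 1)^2*(b^2 - 4*b + 3) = (b - 3)*(b + 1)^2*(b - 1)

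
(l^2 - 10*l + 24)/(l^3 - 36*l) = (l - 4)/(l*(l + 6))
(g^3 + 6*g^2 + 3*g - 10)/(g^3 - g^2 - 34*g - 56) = (g^2 + 4*g - 5)/(g^2 - 3*g - 28)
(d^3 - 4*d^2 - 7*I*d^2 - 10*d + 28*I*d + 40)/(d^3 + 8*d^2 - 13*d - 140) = (d^2 - 7*I*d - 10)/(d^2 + 12*d + 35)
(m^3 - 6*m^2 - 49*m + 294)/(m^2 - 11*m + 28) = (m^2 + m - 42)/(m - 4)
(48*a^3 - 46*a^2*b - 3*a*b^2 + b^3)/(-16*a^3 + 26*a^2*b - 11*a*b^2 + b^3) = (-6*a - b)/(2*a - b)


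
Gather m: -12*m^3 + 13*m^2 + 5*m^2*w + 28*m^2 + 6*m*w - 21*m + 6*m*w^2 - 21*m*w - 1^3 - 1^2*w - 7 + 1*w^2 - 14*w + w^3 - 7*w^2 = -12*m^3 + m^2*(5*w + 41) + m*(6*w^2 - 15*w - 21) + w^3 - 6*w^2 - 15*w - 8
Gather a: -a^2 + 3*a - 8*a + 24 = -a^2 - 5*a + 24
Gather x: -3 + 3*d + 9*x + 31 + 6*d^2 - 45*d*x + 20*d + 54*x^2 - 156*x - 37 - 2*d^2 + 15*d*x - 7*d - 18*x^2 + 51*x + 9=4*d^2 + 16*d + 36*x^2 + x*(-30*d - 96)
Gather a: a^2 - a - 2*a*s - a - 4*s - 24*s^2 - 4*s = a^2 + a*(-2*s - 2) - 24*s^2 - 8*s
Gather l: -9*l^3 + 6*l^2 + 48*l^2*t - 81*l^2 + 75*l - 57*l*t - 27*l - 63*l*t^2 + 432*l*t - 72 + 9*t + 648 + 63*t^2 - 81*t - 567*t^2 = -9*l^3 + l^2*(48*t - 75) + l*(-63*t^2 + 375*t + 48) - 504*t^2 - 72*t + 576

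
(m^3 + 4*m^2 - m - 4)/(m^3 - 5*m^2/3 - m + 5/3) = 3*(m + 4)/(3*m - 5)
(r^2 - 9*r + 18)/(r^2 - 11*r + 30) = (r - 3)/(r - 5)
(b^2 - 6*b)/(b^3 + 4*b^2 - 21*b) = (b - 6)/(b^2 + 4*b - 21)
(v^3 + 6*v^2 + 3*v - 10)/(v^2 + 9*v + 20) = (v^2 + v - 2)/(v + 4)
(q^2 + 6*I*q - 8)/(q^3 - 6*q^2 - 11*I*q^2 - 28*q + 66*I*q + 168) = (q^2 + 6*I*q - 8)/(q^3 + q^2*(-6 - 11*I) + q*(-28 + 66*I) + 168)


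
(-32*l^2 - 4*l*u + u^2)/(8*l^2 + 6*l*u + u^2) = (-8*l + u)/(2*l + u)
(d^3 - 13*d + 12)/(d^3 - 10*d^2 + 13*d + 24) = (d^2 + 3*d - 4)/(d^2 - 7*d - 8)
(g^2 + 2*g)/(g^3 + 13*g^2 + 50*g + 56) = g/(g^2 + 11*g + 28)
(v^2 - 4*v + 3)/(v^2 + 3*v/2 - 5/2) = 2*(v - 3)/(2*v + 5)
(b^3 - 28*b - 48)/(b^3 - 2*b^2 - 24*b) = (b + 2)/b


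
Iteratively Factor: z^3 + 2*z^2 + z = (z + 1)*(z^2 + z) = z*(z + 1)*(z + 1)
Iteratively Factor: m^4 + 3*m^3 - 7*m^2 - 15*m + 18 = (m - 2)*(m^3 + 5*m^2 + 3*m - 9) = (m - 2)*(m + 3)*(m^2 + 2*m - 3) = (m - 2)*(m + 3)^2*(m - 1)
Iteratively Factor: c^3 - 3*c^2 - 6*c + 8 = (c - 4)*(c^2 + c - 2) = (c - 4)*(c + 2)*(c - 1)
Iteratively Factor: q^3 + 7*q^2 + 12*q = (q + 3)*(q^2 + 4*q) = q*(q + 3)*(q + 4)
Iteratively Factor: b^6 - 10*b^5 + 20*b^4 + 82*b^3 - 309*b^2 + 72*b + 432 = (b + 3)*(b^5 - 13*b^4 + 59*b^3 - 95*b^2 - 24*b + 144) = (b - 3)*(b + 3)*(b^4 - 10*b^3 + 29*b^2 - 8*b - 48) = (b - 4)*(b - 3)*(b + 3)*(b^3 - 6*b^2 + 5*b + 12) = (b - 4)*(b - 3)^2*(b + 3)*(b^2 - 3*b - 4) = (b - 4)*(b - 3)^2*(b + 1)*(b + 3)*(b - 4)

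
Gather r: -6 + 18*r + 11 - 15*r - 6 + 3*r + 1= 6*r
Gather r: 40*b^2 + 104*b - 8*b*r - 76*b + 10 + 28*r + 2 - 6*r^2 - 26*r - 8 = 40*b^2 + 28*b - 6*r^2 + r*(2 - 8*b) + 4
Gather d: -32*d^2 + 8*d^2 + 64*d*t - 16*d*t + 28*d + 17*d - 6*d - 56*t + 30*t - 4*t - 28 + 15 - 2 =-24*d^2 + d*(48*t + 39) - 30*t - 15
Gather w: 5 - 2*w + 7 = 12 - 2*w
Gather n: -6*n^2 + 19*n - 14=-6*n^2 + 19*n - 14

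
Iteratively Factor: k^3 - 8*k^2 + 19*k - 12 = (k - 3)*(k^2 - 5*k + 4) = (k - 4)*(k - 3)*(k - 1)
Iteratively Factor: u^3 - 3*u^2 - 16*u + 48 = (u - 3)*(u^2 - 16) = (u - 4)*(u - 3)*(u + 4)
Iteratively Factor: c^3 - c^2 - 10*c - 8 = (c + 1)*(c^2 - 2*c - 8) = (c - 4)*(c + 1)*(c + 2)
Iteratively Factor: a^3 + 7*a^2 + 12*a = (a)*(a^2 + 7*a + 12) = a*(a + 4)*(a + 3)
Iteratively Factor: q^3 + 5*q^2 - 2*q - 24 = (q + 4)*(q^2 + q - 6) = (q - 2)*(q + 4)*(q + 3)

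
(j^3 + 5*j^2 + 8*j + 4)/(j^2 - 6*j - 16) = (j^2 + 3*j + 2)/(j - 8)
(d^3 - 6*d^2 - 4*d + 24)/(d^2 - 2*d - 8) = (d^2 - 8*d + 12)/(d - 4)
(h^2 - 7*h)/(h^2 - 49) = h/(h + 7)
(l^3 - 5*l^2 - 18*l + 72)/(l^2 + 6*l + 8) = (l^2 - 9*l + 18)/(l + 2)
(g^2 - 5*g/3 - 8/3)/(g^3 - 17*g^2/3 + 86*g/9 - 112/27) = 9*(g + 1)/(9*g^2 - 27*g + 14)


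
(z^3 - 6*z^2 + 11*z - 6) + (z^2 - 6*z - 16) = z^3 - 5*z^2 + 5*z - 22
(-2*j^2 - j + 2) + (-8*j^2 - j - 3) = -10*j^2 - 2*j - 1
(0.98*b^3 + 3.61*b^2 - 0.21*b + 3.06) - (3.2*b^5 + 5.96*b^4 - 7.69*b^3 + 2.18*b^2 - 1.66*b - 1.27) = -3.2*b^5 - 5.96*b^4 + 8.67*b^3 + 1.43*b^2 + 1.45*b + 4.33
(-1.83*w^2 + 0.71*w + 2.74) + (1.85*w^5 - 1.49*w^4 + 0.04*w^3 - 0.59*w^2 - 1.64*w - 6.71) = 1.85*w^5 - 1.49*w^4 + 0.04*w^3 - 2.42*w^2 - 0.93*w - 3.97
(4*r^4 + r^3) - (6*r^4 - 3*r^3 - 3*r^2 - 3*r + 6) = -2*r^4 + 4*r^3 + 3*r^2 + 3*r - 6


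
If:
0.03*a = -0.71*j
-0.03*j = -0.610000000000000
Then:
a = -481.22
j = 20.33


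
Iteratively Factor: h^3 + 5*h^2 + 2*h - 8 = (h + 2)*(h^2 + 3*h - 4) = (h - 1)*(h + 2)*(h + 4)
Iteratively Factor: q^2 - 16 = (q - 4)*(q + 4)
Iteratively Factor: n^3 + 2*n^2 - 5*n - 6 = (n + 3)*(n^2 - n - 2) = (n + 1)*(n + 3)*(n - 2)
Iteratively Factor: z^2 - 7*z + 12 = (z - 3)*(z - 4)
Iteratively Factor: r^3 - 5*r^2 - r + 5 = (r - 1)*(r^2 - 4*r - 5) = (r - 5)*(r - 1)*(r + 1)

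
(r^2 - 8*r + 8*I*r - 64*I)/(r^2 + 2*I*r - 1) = (r^2 + 8*r*(-1 + I) - 64*I)/(r^2 + 2*I*r - 1)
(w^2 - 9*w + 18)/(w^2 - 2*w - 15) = (-w^2 + 9*w - 18)/(-w^2 + 2*w + 15)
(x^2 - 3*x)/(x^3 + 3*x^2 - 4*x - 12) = x*(x - 3)/(x^3 + 3*x^2 - 4*x - 12)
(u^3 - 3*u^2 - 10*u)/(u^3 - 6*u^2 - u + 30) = u/(u - 3)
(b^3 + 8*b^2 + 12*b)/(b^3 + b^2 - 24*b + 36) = b*(b + 2)/(b^2 - 5*b + 6)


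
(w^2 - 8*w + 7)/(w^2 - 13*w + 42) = (w - 1)/(w - 6)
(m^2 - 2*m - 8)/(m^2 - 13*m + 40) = (m^2 - 2*m - 8)/(m^2 - 13*m + 40)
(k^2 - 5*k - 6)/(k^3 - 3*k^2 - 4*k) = (k - 6)/(k*(k - 4))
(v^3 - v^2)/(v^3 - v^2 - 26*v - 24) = v^2*(1 - v)/(-v^3 + v^2 + 26*v + 24)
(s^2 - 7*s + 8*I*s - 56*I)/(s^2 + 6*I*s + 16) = (s - 7)/(s - 2*I)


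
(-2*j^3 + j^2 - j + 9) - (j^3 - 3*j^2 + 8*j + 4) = -3*j^3 + 4*j^2 - 9*j + 5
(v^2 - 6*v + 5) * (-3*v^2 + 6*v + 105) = -3*v^4 + 24*v^3 + 54*v^2 - 600*v + 525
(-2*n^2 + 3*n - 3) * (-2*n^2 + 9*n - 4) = 4*n^4 - 24*n^3 + 41*n^2 - 39*n + 12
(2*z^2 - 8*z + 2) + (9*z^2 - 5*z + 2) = 11*z^2 - 13*z + 4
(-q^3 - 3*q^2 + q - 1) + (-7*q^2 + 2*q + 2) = -q^3 - 10*q^2 + 3*q + 1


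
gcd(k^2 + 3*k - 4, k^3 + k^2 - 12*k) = k + 4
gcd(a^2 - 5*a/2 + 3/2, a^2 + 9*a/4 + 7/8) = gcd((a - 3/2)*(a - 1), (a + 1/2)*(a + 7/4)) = 1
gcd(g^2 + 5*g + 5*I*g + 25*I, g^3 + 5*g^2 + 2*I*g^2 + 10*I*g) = g + 5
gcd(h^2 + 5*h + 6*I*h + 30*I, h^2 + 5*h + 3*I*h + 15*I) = h + 5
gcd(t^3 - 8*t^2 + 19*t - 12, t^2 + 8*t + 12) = 1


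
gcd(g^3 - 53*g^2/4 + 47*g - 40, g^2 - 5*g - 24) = g - 8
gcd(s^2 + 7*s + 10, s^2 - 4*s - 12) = s + 2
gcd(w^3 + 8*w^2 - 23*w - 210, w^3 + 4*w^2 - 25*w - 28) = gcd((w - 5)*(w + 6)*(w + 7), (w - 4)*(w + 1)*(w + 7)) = w + 7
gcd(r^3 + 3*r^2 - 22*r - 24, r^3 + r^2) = r + 1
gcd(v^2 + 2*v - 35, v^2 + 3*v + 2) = 1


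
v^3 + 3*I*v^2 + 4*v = v*(v - I)*(v + 4*I)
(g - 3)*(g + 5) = g^2 + 2*g - 15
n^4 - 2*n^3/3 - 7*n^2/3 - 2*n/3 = n*(n - 2)*(n + 1/3)*(n + 1)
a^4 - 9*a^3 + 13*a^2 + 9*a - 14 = (a - 7)*(a - 2)*(a - 1)*(a + 1)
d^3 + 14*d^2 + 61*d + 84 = (d + 3)*(d + 4)*(d + 7)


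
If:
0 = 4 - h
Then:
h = 4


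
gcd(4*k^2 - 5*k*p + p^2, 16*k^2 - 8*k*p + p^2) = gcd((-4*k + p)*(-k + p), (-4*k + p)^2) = -4*k + p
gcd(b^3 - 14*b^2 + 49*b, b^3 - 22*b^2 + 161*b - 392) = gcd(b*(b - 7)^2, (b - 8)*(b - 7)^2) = b^2 - 14*b + 49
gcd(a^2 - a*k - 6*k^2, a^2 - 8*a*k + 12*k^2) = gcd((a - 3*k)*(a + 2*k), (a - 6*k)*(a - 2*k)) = 1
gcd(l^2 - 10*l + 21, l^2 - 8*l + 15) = l - 3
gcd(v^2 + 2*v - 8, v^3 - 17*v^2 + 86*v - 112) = v - 2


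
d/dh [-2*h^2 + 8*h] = 8 - 4*h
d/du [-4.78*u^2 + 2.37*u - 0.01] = 2.37 - 9.56*u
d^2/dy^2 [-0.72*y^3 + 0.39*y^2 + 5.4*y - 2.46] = 0.78 - 4.32*y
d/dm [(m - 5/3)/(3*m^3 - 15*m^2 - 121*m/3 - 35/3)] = 2*(-27*m^3 + 135*m^2 - 225*m - 355)/(81*m^6 - 810*m^5 - 153*m^4 + 10260*m^3 + 17791*m^2 + 8470*m + 1225)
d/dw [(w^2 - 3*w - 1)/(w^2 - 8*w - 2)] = (-5*w^2 - 2*w - 2)/(w^4 - 16*w^3 + 60*w^2 + 32*w + 4)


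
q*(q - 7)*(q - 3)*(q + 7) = q^4 - 3*q^3 - 49*q^2 + 147*q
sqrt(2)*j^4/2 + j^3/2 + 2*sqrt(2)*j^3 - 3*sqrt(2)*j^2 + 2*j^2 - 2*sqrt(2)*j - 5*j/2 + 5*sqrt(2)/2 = (j - 1)*(j + 5)*(j - sqrt(2)/2)*(sqrt(2)*j/2 + 1)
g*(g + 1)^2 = g^3 + 2*g^2 + g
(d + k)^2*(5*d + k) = 5*d^3 + 11*d^2*k + 7*d*k^2 + k^3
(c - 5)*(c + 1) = c^2 - 4*c - 5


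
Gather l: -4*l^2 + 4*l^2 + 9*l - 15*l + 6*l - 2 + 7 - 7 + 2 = 0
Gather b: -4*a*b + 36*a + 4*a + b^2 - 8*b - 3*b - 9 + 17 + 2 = 40*a + b^2 + b*(-4*a - 11) + 10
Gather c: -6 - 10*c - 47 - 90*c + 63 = 10 - 100*c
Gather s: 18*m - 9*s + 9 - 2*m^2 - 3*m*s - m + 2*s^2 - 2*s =-2*m^2 + 17*m + 2*s^2 + s*(-3*m - 11) + 9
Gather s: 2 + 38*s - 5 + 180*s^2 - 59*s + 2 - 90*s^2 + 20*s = 90*s^2 - s - 1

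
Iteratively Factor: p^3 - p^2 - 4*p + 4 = (p - 2)*(p^2 + p - 2) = (p - 2)*(p - 1)*(p + 2)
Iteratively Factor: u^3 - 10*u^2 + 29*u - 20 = (u - 5)*(u^2 - 5*u + 4) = (u - 5)*(u - 4)*(u - 1)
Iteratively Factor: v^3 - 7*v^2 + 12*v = (v)*(v^2 - 7*v + 12) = v*(v - 3)*(v - 4)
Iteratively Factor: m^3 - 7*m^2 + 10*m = (m - 2)*(m^2 - 5*m) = m*(m - 2)*(m - 5)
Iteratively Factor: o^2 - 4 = (o + 2)*(o - 2)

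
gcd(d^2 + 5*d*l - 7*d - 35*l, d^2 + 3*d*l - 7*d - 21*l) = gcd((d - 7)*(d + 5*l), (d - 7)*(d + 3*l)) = d - 7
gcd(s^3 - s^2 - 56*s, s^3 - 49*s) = s^2 + 7*s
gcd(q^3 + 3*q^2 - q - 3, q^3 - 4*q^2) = 1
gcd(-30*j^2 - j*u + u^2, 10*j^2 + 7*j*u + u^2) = 5*j + u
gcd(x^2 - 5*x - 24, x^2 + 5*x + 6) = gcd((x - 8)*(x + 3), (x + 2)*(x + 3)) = x + 3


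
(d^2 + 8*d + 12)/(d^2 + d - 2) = (d + 6)/(d - 1)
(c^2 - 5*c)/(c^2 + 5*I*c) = (c - 5)/(c + 5*I)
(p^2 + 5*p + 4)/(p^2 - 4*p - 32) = (p + 1)/(p - 8)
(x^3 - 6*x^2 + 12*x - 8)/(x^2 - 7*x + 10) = (x^2 - 4*x + 4)/(x - 5)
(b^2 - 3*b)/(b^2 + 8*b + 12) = b*(b - 3)/(b^2 + 8*b + 12)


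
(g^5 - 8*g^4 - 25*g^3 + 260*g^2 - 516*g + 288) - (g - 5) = g^5 - 8*g^4 - 25*g^3 + 260*g^2 - 517*g + 293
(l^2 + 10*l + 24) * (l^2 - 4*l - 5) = l^4 + 6*l^3 - 21*l^2 - 146*l - 120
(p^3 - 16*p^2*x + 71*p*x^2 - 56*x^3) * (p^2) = p^5 - 16*p^4*x + 71*p^3*x^2 - 56*p^2*x^3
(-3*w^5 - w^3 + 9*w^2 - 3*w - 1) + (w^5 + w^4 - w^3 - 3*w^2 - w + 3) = -2*w^5 + w^4 - 2*w^3 + 6*w^2 - 4*w + 2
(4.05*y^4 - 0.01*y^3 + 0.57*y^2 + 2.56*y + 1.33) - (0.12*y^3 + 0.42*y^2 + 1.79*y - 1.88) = 4.05*y^4 - 0.13*y^3 + 0.15*y^2 + 0.77*y + 3.21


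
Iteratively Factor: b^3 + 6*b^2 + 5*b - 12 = (b + 4)*(b^2 + 2*b - 3) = (b + 3)*(b + 4)*(b - 1)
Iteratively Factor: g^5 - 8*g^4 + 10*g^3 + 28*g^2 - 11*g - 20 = (g + 1)*(g^4 - 9*g^3 + 19*g^2 + 9*g - 20) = (g - 5)*(g + 1)*(g^3 - 4*g^2 - g + 4) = (g - 5)*(g + 1)^2*(g^2 - 5*g + 4) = (g - 5)*(g - 1)*(g + 1)^2*(g - 4)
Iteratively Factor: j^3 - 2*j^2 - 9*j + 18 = (j + 3)*(j^2 - 5*j + 6) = (j - 2)*(j + 3)*(j - 3)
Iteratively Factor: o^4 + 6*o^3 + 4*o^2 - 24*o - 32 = (o + 2)*(o^3 + 4*o^2 - 4*o - 16) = (o + 2)^2*(o^2 + 2*o - 8) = (o + 2)^2*(o + 4)*(o - 2)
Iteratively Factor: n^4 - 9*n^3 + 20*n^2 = (n - 4)*(n^3 - 5*n^2) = n*(n - 4)*(n^2 - 5*n) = n^2*(n - 4)*(n - 5)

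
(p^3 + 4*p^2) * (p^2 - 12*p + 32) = p^5 - 8*p^4 - 16*p^3 + 128*p^2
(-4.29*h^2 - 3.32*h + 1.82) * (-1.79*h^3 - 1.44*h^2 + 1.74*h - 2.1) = 7.6791*h^5 + 12.1204*h^4 - 5.9416*h^3 + 0.611400000000001*h^2 + 10.1388*h - 3.822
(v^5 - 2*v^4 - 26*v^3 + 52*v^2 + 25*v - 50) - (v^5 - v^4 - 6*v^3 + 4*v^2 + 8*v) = -v^4 - 20*v^3 + 48*v^2 + 17*v - 50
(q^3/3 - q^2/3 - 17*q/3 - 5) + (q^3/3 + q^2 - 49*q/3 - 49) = 2*q^3/3 + 2*q^2/3 - 22*q - 54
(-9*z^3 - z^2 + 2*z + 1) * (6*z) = -54*z^4 - 6*z^3 + 12*z^2 + 6*z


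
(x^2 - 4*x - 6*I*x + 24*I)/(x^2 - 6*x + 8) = (x - 6*I)/(x - 2)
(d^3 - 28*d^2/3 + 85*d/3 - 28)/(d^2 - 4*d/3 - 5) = (3*d^2 - 19*d + 28)/(3*d + 5)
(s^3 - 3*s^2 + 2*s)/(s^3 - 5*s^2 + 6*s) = (s - 1)/(s - 3)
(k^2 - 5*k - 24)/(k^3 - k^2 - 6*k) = (-k^2 + 5*k + 24)/(k*(-k^2 + k + 6))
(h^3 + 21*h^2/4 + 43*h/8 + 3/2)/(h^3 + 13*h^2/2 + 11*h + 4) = (h + 3/4)/(h + 2)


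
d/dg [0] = 0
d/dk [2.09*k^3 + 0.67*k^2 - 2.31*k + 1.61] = 6.27*k^2 + 1.34*k - 2.31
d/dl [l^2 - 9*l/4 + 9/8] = 2*l - 9/4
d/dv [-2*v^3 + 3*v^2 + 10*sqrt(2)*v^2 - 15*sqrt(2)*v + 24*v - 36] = -6*v^2 + 6*v + 20*sqrt(2)*v - 15*sqrt(2) + 24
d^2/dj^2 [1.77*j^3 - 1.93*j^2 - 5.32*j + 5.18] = 10.62*j - 3.86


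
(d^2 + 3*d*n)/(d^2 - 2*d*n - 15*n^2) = d/(d - 5*n)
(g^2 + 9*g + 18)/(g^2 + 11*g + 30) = (g + 3)/(g + 5)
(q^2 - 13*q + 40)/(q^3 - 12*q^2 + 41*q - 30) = (q - 8)/(q^2 - 7*q + 6)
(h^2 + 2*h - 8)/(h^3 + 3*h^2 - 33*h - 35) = (h^2 + 2*h - 8)/(h^3 + 3*h^2 - 33*h - 35)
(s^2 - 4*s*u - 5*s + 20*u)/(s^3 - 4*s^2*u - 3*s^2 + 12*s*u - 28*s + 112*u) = (s - 5)/(s^2 - 3*s - 28)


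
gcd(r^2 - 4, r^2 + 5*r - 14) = r - 2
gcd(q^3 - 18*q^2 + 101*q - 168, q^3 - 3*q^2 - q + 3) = q - 3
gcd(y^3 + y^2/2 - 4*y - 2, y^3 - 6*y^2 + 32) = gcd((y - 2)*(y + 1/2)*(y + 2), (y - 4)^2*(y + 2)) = y + 2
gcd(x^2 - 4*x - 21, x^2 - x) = 1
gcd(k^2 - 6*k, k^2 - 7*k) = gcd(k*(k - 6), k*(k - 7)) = k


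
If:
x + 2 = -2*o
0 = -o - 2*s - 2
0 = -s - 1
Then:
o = 0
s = -1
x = -2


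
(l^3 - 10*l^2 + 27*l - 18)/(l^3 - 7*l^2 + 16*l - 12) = (l^2 - 7*l + 6)/(l^2 - 4*l + 4)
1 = 1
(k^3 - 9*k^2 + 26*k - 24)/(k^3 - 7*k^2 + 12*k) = (k - 2)/k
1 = 1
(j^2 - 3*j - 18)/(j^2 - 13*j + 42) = (j + 3)/(j - 7)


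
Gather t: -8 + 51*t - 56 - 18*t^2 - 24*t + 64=-18*t^2 + 27*t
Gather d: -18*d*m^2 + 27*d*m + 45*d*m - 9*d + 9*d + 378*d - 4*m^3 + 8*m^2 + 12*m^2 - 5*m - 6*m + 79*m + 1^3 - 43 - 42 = d*(-18*m^2 + 72*m + 378) - 4*m^3 + 20*m^2 + 68*m - 84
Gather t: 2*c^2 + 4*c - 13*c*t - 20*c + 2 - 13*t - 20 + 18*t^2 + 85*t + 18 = 2*c^2 - 16*c + 18*t^2 + t*(72 - 13*c)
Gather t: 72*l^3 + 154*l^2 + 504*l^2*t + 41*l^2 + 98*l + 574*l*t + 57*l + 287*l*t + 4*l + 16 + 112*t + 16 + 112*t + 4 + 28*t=72*l^3 + 195*l^2 + 159*l + t*(504*l^2 + 861*l + 252) + 36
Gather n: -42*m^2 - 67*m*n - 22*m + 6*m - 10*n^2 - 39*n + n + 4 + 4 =-42*m^2 - 16*m - 10*n^2 + n*(-67*m - 38) + 8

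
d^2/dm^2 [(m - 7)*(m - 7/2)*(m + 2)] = 6*m - 17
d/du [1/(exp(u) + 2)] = -exp(u)/(exp(u) + 2)^2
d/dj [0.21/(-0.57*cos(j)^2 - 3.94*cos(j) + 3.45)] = -(0.2394*cos(j) + 0.8274)*sin(j)/(0.57*cos(j)^2 + 3.94*cos(j) - 3.45)^2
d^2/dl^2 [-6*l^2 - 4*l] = -12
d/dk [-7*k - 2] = -7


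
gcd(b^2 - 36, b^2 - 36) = b^2 - 36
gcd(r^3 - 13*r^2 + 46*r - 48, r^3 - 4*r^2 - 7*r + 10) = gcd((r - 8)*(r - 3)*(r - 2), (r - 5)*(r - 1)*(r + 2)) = 1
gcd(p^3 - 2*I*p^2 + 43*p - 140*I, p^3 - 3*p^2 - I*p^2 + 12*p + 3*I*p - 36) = p - 4*I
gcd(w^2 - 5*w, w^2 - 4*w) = w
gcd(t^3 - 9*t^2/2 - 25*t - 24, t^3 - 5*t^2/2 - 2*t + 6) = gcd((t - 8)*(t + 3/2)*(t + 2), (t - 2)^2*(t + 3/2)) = t + 3/2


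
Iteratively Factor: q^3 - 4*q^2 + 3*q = (q - 1)*(q^2 - 3*q) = q*(q - 1)*(q - 3)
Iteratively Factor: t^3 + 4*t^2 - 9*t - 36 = (t + 3)*(t^2 + t - 12) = (t - 3)*(t + 3)*(t + 4)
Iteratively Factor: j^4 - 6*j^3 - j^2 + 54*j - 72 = (j - 4)*(j^3 - 2*j^2 - 9*j + 18) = (j - 4)*(j - 2)*(j^2 - 9) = (j - 4)*(j - 2)*(j + 3)*(j - 3)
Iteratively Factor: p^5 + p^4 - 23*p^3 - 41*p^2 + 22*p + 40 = (p + 4)*(p^4 - 3*p^3 - 11*p^2 + 3*p + 10) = (p - 5)*(p + 4)*(p^3 + 2*p^2 - p - 2) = (p - 5)*(p + 1)*(p + 4)*(p^2 + p - 2) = (p - 5)*(p - 1)*(p + 1)*(p + 4)*(p + 2)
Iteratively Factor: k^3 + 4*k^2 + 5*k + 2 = (k + 2)*(k^2 + 2*k + 1) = (k + 1)*(k + 2)*(k + 1)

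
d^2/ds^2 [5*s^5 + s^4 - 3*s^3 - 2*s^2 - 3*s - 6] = 100*s^3 + 12*s^2 - 18*s - 4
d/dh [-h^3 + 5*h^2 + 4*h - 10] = -3*h^2 + 10*h + 4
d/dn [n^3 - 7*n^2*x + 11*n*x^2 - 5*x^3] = 3*n^2 - 14*n*x + 11*x^2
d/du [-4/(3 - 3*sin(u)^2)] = -8*sin(u)/(3*cos(u)^3)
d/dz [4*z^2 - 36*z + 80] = 8*z - 36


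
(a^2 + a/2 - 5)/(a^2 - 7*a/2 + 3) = (2*a + 5)/(2*a - 3)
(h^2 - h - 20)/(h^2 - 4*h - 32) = (h - 5)/(h - 8)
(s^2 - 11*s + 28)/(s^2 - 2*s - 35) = (s - 4)/(s + 5)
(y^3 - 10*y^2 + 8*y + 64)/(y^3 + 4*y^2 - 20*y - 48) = (y - 8)/(y + 6)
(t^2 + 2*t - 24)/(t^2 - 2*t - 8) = (t + 6)/(t + 2)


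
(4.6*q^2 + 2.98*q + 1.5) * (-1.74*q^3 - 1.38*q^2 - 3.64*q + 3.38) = -8.004*q^5 - 11.5332*q^4 - 23.4664*q^3 + 2.6308*q^2 + 4.6124*q + 5.07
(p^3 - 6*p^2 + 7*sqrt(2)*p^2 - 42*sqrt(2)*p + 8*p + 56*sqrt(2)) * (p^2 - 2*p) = p^5 - 8*p^4 + 7*sqrt(2)*p^4 - 56*sqrt(2)*p^3 + 20*p^3 - 16*p^2 + 140*sqrt(2)*p^2 - 112*sqrt(2)*p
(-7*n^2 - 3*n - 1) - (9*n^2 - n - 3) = -16*n^2 - 2*n + 2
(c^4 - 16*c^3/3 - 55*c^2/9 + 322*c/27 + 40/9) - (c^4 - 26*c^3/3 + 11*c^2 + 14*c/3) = 10*c^3/3 - 154*c^2/9 + 196*c/27 + 40/9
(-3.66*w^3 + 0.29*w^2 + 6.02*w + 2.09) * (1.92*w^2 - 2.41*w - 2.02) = -7.0272*w^5 + 9.3774*w^4 + 18.2527*w^3 - 11.0812*w^2 - 17.1973*w - 4.2218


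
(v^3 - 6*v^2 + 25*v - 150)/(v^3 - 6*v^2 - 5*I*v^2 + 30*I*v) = (v + 5*I)/v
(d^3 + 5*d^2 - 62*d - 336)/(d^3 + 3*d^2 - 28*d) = (d^2 - 2*d - 48)/(d*(d - 4))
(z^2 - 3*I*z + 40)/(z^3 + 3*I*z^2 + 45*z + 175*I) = (z - 8*I)/(z^2 - 2*I*z + 35)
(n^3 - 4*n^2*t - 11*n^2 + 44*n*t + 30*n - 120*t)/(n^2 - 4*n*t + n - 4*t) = (n^2 - 11*n + 30)/(n + 1)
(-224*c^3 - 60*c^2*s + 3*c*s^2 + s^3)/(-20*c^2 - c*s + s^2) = (-56*c^2 - c*s + s^2)/(-5*c + s)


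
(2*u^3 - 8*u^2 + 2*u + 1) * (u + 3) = 2*u^4 - 2*u^3 - 22*u^2 + 7*u + 3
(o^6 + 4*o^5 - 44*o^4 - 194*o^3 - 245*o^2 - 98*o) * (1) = o^6 + 4*o^5 - 44*o^4 - 194*o^3 - 245*o^2 - 98*o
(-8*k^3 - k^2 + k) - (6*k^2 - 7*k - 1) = -8*k^3 - 7*k^2 + 8*k + 1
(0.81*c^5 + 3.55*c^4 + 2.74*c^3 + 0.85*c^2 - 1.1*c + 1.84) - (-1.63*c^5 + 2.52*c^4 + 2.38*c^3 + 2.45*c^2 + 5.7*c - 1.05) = 2.44*c^5 + 1.03*c^4 + 0.36*c^3 - 1.6*c^2 - 6.8*c + 2.89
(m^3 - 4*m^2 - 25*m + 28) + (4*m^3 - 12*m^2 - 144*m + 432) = 5*m^3 - 16*m^2 - 169*m + 460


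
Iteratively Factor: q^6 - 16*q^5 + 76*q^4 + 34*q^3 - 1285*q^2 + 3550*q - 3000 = (q + 4)*(q^5 - 20*q^4 + 156*q^3 - 590*q^2 + 1075*q - 750) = (q - 5)*(q + 4)*(q^4 - 15*q^3 + 81*q^2 - 185*q + 150) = (q - 5)^2*(q + 4)*(q^3 - 10*q^2 + 31*q - 30) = (q - 5)^2*(q - 2)*(q + 4)*(q^2 - 8*q + 15) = (q - 5)^3*(q - 2)*(q + 4)*(q - 3)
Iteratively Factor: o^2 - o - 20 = (o - 5)*(o + 4)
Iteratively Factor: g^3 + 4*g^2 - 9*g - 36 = (g + 3)*(g^2 + g - 12) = (g + 3)*(g + 4)*(g - 3)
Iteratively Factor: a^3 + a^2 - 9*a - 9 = (a + 3)*(a^2 - 2*a - 3) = (a + 1)*(a + 3)*(a - 3)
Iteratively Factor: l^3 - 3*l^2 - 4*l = (l)*(l^2 - 3*l - 4) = l*(l + 1)*(l - 4)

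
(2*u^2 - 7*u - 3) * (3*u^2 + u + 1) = 6*u^4 - 19*u^3 - 14*u^2 - 10*u - 3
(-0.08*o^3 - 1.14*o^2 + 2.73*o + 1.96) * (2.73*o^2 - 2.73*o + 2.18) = -0.2184*o^5 - 2.8938*o^4 + 10.3907*o^3 - 4.5873*o^2 + 0.600600000000001*o + 4.2728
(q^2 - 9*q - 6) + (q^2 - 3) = 2*q^2 - 9*q - 9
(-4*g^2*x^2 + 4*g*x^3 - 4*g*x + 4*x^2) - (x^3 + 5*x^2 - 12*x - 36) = -4*g^2*x^2 + 4*g*x^3 - 4*g*x - x^3 - x^2 + 12*x + 36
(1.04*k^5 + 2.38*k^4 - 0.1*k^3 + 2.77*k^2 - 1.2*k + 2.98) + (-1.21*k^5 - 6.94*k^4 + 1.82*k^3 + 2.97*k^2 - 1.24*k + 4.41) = -0.17*k^5 - 4.56*k^4 + 1.72*k^3 + 5.74*k^2 - 2.44*k + 7.39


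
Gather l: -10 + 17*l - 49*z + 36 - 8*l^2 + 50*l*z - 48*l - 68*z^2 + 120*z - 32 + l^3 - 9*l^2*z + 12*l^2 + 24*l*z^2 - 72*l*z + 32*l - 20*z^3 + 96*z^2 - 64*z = l^3 + l^2*(4 - 9*z) + l*(24*z^2 - 22*z + 1) - 20*z^3 + 28*z^2 + 7*z - 6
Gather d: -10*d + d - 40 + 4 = -9*d - 36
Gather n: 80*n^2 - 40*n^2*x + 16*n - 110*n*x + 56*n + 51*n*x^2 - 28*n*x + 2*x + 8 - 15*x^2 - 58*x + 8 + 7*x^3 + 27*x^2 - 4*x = n^2*(80 - 40*x) + n*(51*x^2 - 138*x + 72) + 7*x^3 + 12*x^2 - 60*x + 16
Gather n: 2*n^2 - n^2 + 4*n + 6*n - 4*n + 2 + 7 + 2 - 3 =n^2 + 6*n + 8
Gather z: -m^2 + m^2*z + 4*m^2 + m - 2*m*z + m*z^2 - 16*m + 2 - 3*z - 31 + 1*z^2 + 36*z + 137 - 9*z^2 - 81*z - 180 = 3*m^2 - 15*m + z^2*(m - 8) + z*(m^2 - 2*m - 48) - 72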